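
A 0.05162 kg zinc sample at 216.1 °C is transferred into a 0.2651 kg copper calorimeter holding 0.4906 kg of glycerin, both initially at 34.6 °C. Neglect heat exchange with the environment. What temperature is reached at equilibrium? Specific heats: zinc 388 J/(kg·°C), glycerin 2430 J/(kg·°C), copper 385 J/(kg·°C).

Let T be the final temperature. ΣQ_i = 0:
0.05162*388*(T − 216.1) + 0.4906*2430*(T − 34.6) + 0.2651*385*(T − 34.6) = 0
20.03(T − 216.1) + 1192.2(T − 34.6) + 102.06(T − 34.6) = 0
(20.03 + 1192.2 + 102.06) T = 20.03*216.1 + 1192.2*34.6 + 102.06*34.6
T ≈ 37.37 °C

T_f ≈ 37.4 °C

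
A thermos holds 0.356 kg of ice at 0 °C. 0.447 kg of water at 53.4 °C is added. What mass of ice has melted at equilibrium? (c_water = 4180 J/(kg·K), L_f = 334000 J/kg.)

Heat available from the water dropping to 0 °C: 0.447×4180×53.4 = 99776 J.
Melting all 0.356 kg of ice would need 0.356×334000 = 118904 J.
99776 J < 118904 J, so only part of the ice melts and the system sits at 0 °C.
m_melted×334000 = 99776  ⇒  m_melted ≈ 0.2987 kg.

m_melted ≈ 0.299 kg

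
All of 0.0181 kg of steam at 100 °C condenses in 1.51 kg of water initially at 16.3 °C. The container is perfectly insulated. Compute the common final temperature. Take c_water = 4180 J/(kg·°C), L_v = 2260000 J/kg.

T_f ≈ 23.7 °C

Energy conservation, ΣQ = 0:
steam→water at 100 °C releases m L_v = 0.0181·2260000 = 40906; condensate cools 100→T: 0.0181·4180·(T − 100) = 75.66(T − 100); water warms: 1.51·4180·(T − 16.3) = 6311.8(T − 16.3)
6387.5 T = 40906 + 7565.8 + 102882 = 151354
T ≈ 23.70 °C — below 100 °C, confirming all the steam condensed.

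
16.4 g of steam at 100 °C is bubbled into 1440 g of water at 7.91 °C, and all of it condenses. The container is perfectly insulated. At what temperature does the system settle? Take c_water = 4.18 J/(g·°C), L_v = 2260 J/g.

Energy conservation, ΣQ = 0:
condense steam: −16.4·2260 = −37064; condensate cools 100→T: 16.4·4.18·(T − 100) = 68.55(T − 100); original water: 6019.2(T − 7.91)
6087.8 T = 37064 + 6855.2 + 47612 = 91531
T ≈ 15.04 °C — below 100 °C, confirming all the steam condensed.

T_f ≈ 15.0 °C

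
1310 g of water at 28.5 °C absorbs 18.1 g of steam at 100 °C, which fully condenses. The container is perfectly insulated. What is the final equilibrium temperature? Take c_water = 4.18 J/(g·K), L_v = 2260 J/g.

T_f ≈ 36.8 °C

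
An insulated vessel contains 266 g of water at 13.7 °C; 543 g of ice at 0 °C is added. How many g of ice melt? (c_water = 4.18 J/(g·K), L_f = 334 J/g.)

m_melted ≈ 45.6 g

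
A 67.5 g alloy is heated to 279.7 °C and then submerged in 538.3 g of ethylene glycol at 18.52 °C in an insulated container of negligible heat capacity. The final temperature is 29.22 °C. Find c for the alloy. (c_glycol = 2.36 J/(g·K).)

c ≈ 0.804 J/(g·K)

Conservation of energy gives ΣQ = 0:
67.5·c·(29.22 − 279.7) + 538.3·2.36·(29.22 − 18.52) = 0
-16907 c = -13593
c = -13593/-16907 ≈ 0.804 J/(g·K)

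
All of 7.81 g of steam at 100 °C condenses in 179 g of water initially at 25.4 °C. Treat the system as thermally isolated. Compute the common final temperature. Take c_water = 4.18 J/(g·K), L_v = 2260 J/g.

Net heat exchanged in the isolated system is zero:
steam→water at 100 °C releases m L_v = 7.81·2260 = 17651; condensate cools 100→T: 7.81·4.18·(T − 100) = 32.65(T − 100); original water: 748.22(T − 25.4)
780.87 T = 17651 + 3264.6 + 19005 = 39920
T ≈ 51.12 °C (< 100 °C, so full condensation is consistent).

T_f ≈ 51.1 °C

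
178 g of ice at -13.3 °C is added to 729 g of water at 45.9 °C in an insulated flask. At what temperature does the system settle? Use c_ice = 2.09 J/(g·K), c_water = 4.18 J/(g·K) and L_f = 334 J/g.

T_f ≈ 19.9 °C

Conservation of energy gives ΣQ = 0:
warm ice to 0 °C: 178·2.09·(0 − (-13.3)) = 4947.9; latent heat to melt: 178·334 = 59452; meltwater 0→T: 178·4.18·T = 744.04 T; water: 3047.2(T − 45.9)
3791.3 T = 139867 − 64400 = 75468
T ≈ 19.91 °C — above 0 °C, consistent with complete melting.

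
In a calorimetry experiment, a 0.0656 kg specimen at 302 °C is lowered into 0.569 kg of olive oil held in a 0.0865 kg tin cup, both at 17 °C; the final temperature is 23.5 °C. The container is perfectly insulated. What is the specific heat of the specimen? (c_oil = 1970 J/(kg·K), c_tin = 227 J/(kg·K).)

c ≈ 406 J/(kg·K)

Setting the total heat transfer to zero:
0.0656·c·(23.5 − 302) + 0.569·1970·(23.5 − 17) + 0.0865·227·(23.5 − 17) = 0
-18.27 c = -7413.7
c = -7413.7/-18.27 ≈ 405.8 J/(kg·K)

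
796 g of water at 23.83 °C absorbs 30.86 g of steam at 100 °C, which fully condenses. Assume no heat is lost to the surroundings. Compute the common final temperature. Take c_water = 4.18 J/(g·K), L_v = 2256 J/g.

Heat gained plus heat lost sum to zero:
steam→water at 100 °C releases m L_v = 30.86×2256 = 69620
  condensate cools 100→T: 30.86×4.18×(T − 100) = 128.99(T − 100)
  water warms: 796×4.18×(T − 23.83) = 3327.3(T − 23.83)
3456.3 T = 69620 + 12899 + 79289 = 161809
T ≈ 46.82 °C — below 100 °C, confirming all the steam condensed.

T_f ≈ 46.8 °C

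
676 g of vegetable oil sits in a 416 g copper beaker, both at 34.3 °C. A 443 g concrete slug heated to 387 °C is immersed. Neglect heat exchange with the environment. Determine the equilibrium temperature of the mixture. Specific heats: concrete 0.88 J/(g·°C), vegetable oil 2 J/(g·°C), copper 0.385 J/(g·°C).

T_f ≈ 106.6 °C

Net heat exchanged in the isolated system is zero:
443×0.88×(T − 387) + 676×2×(T − 34.3) + 416×0.385×(T − 34.3) = 0
389.84(T − 387) + 1352(T − 34.3) + 160.16(T − 34.3) = 0
(389.84 + 1352 + 160.16) T = 389.84×387 + 1352×34.3 + 160.16×34.3
T = 202735/1902 ≈ 106.59 °C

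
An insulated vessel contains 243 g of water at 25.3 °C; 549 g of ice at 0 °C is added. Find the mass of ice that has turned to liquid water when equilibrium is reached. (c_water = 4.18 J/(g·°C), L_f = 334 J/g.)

m_melted ≈ 76.9 g

Cooling the water to 0 °C releases 243×4.18×25.3 = 25698 J.
Fully melting the ice requires m_ice L_f = 549×334 = 183366 J.
Since 25698 < 183366 J, not all the ice melts; equilibrium is at 0 °C.
Mass melted = 25698/334 ≈ 76.94 g.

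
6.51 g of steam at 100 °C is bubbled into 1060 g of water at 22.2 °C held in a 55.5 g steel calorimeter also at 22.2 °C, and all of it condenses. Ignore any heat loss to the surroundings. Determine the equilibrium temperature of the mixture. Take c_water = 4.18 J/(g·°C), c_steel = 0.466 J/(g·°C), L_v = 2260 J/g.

Sum of m c ΔT and latent-heat terms is zero:
condense steam: −6.51×2260 = −14713
  condensate cools 100→T: 6.51×4.18×(T − 100) = 27.21(T − 100)
  original water: 4430.8(T − 22.2)
  cup: 25.86(T − 22.2)
4483.9 T = 14713 + 2721.2 + 98938 = 116372
T ≈ 25.95 °C (< 100 °C, so full condensation is consistent).

T_f ≈ 26.0 °C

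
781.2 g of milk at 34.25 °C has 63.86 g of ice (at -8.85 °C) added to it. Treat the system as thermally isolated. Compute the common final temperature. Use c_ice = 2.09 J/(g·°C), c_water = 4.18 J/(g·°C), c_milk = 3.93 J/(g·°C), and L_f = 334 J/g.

T_f ≈ 24.8 °C

Conservation of energy gives ΣQ = 0:
warm ice to 0 °C: 63.86·2.09·(0 − (-8.85)) = 1181.2; melt ice: 63.86·334 = 21329; warm the meltwater: 266.93 T; milk: 3070.1(T − 34.25)
3337.1 T = 105151 − 22510 = 82641
T ≈ 24.76 °C. Since T > 0 °C, the all-ice-melts assumption holds.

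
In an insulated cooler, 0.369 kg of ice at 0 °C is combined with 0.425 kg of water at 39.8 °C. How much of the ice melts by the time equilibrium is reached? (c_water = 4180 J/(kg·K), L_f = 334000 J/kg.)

m_melted ≈ 0.212 kg

Water can give up m c ΔT = 0.425·4180·39.8 = 70705 J before reaching 0 °C.
To melt every bit of ice: 0.369·334000 = 123246 J.
70705 J < 123246 J, so only part of the ice melts and the system sits at 0 °C.
Mass melted = 70705/334000 ≈ 0.2117 kg.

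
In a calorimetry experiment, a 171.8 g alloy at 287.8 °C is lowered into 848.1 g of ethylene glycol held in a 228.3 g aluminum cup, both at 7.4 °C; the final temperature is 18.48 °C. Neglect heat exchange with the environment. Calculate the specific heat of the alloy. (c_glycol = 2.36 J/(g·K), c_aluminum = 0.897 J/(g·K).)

c ≈ 0.528 J/(g·K)

Taking heat into each body as positive, Σ m c ΔT = 0:
171.8×c×(18.48 − 287.8) + 848.1×2.36×(18.48 − 7.4) + 228.3×0.897×(18.48 − 7.4) = 0
-46269 c = -24446
c = -24446/-46269 ≈ 0.5283 J/(g·K)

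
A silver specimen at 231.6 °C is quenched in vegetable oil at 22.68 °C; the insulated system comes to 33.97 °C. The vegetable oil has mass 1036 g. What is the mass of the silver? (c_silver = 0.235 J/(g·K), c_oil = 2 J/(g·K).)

m ≈ 504 g

|Q_silver| = |Q_oil|:
m·0.235·(231.6 − 33.97) = 1036·2·(33.97 − 22.68)
46.44 m = 23393  ⇒  m ≈ 503.7 g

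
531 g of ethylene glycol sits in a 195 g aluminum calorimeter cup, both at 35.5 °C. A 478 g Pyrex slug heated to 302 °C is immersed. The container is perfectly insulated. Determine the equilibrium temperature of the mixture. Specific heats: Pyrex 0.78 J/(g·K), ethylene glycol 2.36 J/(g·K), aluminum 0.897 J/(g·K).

T_f ≈ 90.7 °C

Setting the total heat transfer to zero:
478*0.78*(T − 302) + 531*2.36*(T − 35.5) + 195*0.897*(T − 35.5) = 0
372.84(T − 302) + 1253.2(T − 35.5) + 174.91(T − 35.5) = 0
1800.9 T = 163294
T = 163294/1800.9 ≈ 90.67 °C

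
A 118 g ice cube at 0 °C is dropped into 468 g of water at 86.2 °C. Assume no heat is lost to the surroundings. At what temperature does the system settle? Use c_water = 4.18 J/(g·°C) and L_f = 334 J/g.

T_f ≈ 52.8 °C

Heat gained plus heat lost sum to zero:
latent heat to melt: 118×334 = 39412; warm the meltwater: 493.24 T; water cools: 468×4.18×(T − 86.2) = 1956.2(T − 86.2)
2449.5 T = 168628 − 39412 = 129216
T ≈ 52.75 °C (positive, so assuming full melt was valid).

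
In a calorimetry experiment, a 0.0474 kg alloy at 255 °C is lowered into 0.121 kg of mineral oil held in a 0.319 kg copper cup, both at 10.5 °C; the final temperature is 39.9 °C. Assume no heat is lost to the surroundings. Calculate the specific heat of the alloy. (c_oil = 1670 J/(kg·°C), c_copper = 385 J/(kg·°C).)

Conservation of energy gives ΣQ = 0:
0.0474×c×(39.9 − 255) + 0.121×1670×(39.9 − 10.5) + 0.319×385×(39.9 − 10.5) = 0
-10.2 c = -9551.6
c = -9551.6/-10.2 ≈ 936.8 J/(kg·°C)

c ≈ 937 J/(kg·°C)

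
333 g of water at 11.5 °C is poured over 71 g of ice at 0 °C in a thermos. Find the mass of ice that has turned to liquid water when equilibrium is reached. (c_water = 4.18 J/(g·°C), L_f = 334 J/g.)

Water can give up m c ΔT = 333·4.18·11.5 = 16007 J before reaching 0 °C.
Fully melting the ice requires m_ice L_f = 71·334 = 23714 J.
16007 J < 23714 J, so only part of the ice melts and the system sits at 0 °C.
Mass melted = 16007/334 ≈ 47.93 g.

m_melted ≈ 47.9 g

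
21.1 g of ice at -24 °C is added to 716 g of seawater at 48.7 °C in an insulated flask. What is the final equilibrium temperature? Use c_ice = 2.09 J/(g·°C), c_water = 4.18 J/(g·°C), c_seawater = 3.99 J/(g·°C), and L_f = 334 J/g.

Energy conservation, ΣQ = 0:
ice -24→0 °C: 21.1×2.09×24 = 1058.4; latent heat to melt: 21.1×334 = 7047.4; warm the meltwater: 88.2 T; seawater cools: 716×3.99×(T − 48.7) = 2856.8(T − 48.7)
2945 T = 139128 − 8105.8 = 131022
T ≈ 44.49 °C. Since T > 0 °C, the all-ice-melts assumption holds.

T_f ≈ 44.5 °C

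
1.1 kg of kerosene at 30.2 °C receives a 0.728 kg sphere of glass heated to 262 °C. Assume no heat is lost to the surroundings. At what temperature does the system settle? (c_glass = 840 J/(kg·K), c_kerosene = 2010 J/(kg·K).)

T_f ≈ 80.4 °C

Heat lost by the glass equals heat gained by the kerosene:
0.728·840·(262 − T) = 1.1·2010·(T − 30.2)
611.52(262 − T) = 2211(T − 30.2)
2822.5 T = 226990  ⇒  T ≈ 80.42 °C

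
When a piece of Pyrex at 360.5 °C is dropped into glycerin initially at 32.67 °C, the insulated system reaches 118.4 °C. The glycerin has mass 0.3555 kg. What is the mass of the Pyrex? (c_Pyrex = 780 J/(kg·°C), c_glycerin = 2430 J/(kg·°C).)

m ≈ 0.392 kg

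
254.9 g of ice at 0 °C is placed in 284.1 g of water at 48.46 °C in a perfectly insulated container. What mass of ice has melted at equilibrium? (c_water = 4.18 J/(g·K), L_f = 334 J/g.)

m_melted ≈ 172 g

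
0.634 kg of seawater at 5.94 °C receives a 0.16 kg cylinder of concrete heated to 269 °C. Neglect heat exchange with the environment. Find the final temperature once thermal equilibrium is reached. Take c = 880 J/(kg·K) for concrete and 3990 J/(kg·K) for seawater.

Net heat exchanged in the isolated system is zero:
0.16*880*(T − 269) + 0.634*3990*(T − 5.94) = 0
(140.8 + 2529.7) T = 140.8*269 + 2529.7*5.94
T = 52901 / 2670.5 = 19.8 °C

T_f ≈ 19.8 °C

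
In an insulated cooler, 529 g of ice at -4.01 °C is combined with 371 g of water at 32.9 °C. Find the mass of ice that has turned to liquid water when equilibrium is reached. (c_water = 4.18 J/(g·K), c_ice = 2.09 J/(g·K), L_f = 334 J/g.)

m_melted ≈ 139 g

Cooling the water to 0 °C releases 371·4.18·32.9 = 51021 J.
Warming the ice to 0 °C takes 529·2.09·4.01 = 4433.5 J, leaving 46587 J for melting.
Fully melting the ice requires m_ice L_f = 529·334 = 176686 J.
That's not enough to melt it all — equilibrium is at 0 °C with ice remaining.
m_melted·334 = 46587  ⇒  m_melted ≈ 139.5 g.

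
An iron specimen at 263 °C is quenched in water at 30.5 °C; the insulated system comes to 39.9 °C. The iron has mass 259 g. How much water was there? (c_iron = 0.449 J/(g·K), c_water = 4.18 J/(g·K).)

m ≈ 660 g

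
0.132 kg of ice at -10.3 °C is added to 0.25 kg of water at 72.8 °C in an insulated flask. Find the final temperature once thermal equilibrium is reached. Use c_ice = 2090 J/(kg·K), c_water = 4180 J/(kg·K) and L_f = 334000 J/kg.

Sum of m c ΔT and latent-heat terms is zero:
warm ice to 0 °C: 0.132·2090·(0 − (-10.3)) = 2841.6; latent heat to melt: 0.132·334000 = 44088; meltwater 0→T: 0.132·4180·T = 551.76 T; water cools: 0.25·4180·(T − 72.8) = 1045(T − 72.8)
1596.8 T = 76076 − 46930 = 29146
T ≈ 18.25 °C. Since T > 0 °C, the all-ice-melts assumption holds.

T_f ≈ 18.3 °C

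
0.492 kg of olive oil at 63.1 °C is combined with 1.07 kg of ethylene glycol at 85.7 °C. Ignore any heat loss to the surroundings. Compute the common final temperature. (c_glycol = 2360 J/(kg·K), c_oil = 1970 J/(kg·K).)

With ΣQ=0 the equilibrium temperature is the m·c-weighted mean:
T_f = (2525.2*85.7 + 969.24*63.1) / (2525.2 + 969.24)
    = 277569 / 3494.4 ≈ 79.43 °C

T_f ≈ 79.4 °C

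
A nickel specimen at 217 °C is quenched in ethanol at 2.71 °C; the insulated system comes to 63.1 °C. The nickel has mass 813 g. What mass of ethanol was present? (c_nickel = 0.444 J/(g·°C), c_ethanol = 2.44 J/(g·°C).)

Let T be the final temperature. ΣQ_i = 0:
813·0.444·(63.1 − 217) + m·2.44·(63.1 − 2.71) = 0
147.35 m = 55554
m = 55554/147.35 ≈ 377 g

m ≈ 377 g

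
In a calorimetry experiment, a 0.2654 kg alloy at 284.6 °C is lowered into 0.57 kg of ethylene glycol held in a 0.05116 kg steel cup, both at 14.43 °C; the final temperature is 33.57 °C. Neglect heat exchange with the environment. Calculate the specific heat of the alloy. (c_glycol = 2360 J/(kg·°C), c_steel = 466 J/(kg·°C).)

Net heat exchanged in the isolated system is zero:
0.2654·c·(33.57 − 284.6) + 0.57·2360·(33.57 − 14.43) + 0.05116·466·(33.57 − 14.43) = 0
-66.62 c = -26203
c = -26203/-66.62 ≈ 393.3 J/(kg·°C)

c ≈ 393 J/(kg·°C)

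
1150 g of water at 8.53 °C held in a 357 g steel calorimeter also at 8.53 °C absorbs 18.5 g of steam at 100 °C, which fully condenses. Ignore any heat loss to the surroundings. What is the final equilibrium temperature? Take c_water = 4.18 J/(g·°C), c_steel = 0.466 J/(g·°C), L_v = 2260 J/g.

Setting the total heat transfer to zero:
latent heat released on condensation: 18.5×2260 = 41810; condensate cools 100→T: 18.5×4.18×(T − 100) = 77.33(T − 100); original water: 4807(T − 8.53); steel cup: 357×0.466×(T − 8.53) = 166.36(T − 8.53)
5050.7 T = 41810 + 7733 + 42423 = 91966
T ≈ 18.21 °C — below 100 °C, confirming all the steam condensed.

T_f ≈ 18.2 °C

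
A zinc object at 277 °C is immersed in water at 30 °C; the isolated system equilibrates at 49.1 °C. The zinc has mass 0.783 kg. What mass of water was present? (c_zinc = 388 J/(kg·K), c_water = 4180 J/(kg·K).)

m ≈ 0.867 kg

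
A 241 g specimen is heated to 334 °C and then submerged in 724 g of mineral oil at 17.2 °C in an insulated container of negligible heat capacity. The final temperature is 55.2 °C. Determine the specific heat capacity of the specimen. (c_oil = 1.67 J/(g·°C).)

c ≈ 0.684 J/(g·°C)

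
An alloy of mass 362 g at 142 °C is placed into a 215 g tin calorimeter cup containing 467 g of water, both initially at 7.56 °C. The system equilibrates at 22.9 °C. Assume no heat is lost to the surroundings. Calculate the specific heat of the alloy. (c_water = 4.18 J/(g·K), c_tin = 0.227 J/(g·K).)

Heat gained plus heat lost sum to zero:
362·c·(22.9 − 142) + 467·4.18·(22.9 − 7.56) + 215·0.227·(22.9 − 7.56) = 0
-43114 c = -30693
c = -30693/-43114 ≈ 0.7119 J/(g·K)

c ≈ 0.712 J/(g·K)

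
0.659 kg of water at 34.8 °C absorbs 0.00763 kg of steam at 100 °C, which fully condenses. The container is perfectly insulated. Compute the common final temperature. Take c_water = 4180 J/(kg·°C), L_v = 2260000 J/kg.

T_f ≈ 41.7 °C

Energy balance with sensible and latent terms:
condense steam: −0.00763·2260000 = −17244
  condensed water 100 °C→T: 31.89(T − 100)
  water warms: 0.659·4180·(T − 34.8) = 2754.6(T − 34.8)
2786.5 T = 17244 + 3189.3 + 95861 = 116294
T ≈ 41.73 °C — below 100 °C, confirming all the steam condensed.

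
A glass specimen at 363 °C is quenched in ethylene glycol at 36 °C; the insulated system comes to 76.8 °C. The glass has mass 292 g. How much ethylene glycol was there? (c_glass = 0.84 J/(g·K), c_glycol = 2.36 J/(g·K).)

m ≈ 729 g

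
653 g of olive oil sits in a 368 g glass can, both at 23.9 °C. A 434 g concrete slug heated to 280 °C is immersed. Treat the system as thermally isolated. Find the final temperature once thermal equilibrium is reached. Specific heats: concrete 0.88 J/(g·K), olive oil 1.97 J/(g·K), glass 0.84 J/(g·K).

T_f ≈ 73.4 °C

Conservation of energy gives ΣQ = 0:
434·0.88·(T − 280) + 653·1.97·(T − 23.9) + 368·0.84·(T − 23.9) = 0
(381.92 + 1286.4 + 309.12) T = 381.92·280 + 1286.4·23.9 + 309.12·23.9
T = 145071/1977.5 ≈ 73.36 °C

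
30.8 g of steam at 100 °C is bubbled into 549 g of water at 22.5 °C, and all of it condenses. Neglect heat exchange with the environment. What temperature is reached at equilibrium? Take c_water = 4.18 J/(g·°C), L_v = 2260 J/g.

Taking heat into each body as positive, Σ m c ΔT = 0:
latent heat released on condensation: 30.8×2260 = 69608; condensate cools 100→T: 30.8×4.18×(T − 100) = 128.74(T − 100); water warms: 549×4.18×(T − 22.5) = 2294.8(T − 22.5)
2423.6 T = 69608 + 12874 + 51633 = 134116
T ≈ 55.34 °C — below 100 °C, confirming all the steam condensed.

T_f ≈ 55.3 °C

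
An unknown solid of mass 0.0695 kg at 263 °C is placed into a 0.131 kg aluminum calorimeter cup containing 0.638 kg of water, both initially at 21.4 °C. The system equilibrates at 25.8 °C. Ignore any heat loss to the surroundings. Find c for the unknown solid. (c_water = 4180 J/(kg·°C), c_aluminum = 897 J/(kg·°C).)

Net heat exchanged in the isolated system is zero:
0.0695·c·(25.8 − 263) + 0.638·4180·(25.8 − 21.4) + 0.131·897·(25.8 − 21.4) = 0
-16.49 c = -12251
c = -12251/-16.49 ≈ 743.2 J/(kg·°C)

c ≈ 743 J/(kg·°C)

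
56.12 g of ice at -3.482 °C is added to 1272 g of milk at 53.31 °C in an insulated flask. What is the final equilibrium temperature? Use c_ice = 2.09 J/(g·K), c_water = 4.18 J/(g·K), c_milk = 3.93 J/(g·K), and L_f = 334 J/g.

T_f ≈ 47.3 °C

Taking heat into each body as positive, Σ m c ΔT = 0:
warm ice to 0 °C: 56.12×2.09×(0 − (-3.482)) = 408.41; melt ice: 56.12×334 = 18744; warm the meltwater: 234.58 T; milk cools: 1272×3.93×(T − 53.31) = 4999(T − 53.31)
5233.5 T = 266495 − 19152 = 247342
T ≈ 47.26 °C (positive, so assuming full melt was valid).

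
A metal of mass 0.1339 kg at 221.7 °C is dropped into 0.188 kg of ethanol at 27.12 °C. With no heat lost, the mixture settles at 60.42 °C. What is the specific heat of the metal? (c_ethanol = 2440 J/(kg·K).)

c ≈ 707 J/(kg·K)

Heat lost by the metal = heat gained by the ethanol:
0.1339·c·(221.7 − 60.42) = 0.188·2440·(60.42 − 27.12)
21.6 c = 15275  ⇒  c ≈ 707.3 J/(kg·K)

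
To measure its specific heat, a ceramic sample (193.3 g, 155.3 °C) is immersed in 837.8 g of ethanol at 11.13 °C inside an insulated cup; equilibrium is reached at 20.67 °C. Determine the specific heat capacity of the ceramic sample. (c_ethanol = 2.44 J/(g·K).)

c ≈ 0.749 J/(g·K)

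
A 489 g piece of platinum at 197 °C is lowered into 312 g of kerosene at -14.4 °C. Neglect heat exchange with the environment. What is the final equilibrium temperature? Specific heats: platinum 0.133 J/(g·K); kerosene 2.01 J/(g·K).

T_f is the heat-capacity-weighted average of the initial temperatures:
T_f = (65.04·197 + 627.12·(-14.4)) / (65.04 + 627.12)
    = 3781.8 / 692.16 ≈ 5.46 °C

T_f ≈ 5.5 °C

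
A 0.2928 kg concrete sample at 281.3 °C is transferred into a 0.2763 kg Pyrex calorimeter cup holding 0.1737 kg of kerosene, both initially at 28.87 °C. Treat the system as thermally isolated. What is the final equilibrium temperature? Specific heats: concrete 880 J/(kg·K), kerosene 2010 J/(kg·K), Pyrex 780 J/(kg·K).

T_f ≈ 108.0 °C

Heat gained plus heat lost sum to zero:
0.2928×880×(T − 281.3) + 0.1737×2010×(T − 28.87) + 0.2763×780×(T − 28.87) = 0
(257.66 + 349.14 + 215.51) T = 257.66×281.3 + 349.14×28.87 + 215.51×28.87
T = 88782 / 822.31 = 108 °C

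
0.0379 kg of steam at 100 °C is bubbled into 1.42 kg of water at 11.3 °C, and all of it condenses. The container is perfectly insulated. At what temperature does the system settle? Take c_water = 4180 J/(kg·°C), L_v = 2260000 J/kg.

T_f ≈ 27.7 °C

Heat gained plus heat lost sum to zero:
steam→water at 100 °C releases m L_v = 0.0379×2260000 = 85654
  condensate cools 100→T: 0.0379×4180×(T − 100) = 158.42(T − 100)
  original water: 5935.6(T − 11.3)
6094 T = 85654 + 15842 + 67072 = 168568
T ≈ 27.66 °C (< 100 °C, so full condensation is consistent).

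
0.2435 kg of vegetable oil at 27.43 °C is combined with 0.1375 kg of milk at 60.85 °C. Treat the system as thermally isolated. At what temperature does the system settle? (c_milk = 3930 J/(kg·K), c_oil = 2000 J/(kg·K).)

Taking heat into each body as positive, Σ m c ΔT = 0:
0.1375×3930×(T − 60.85) + 0.2435×2000×(T − 27.43) = 0
540.38(T − 60.85) + 487(T − 27.43) = 0
1027.4 T = 46240
T = 46240 / 1027.4 = 45 °C

T_f ≈ 45.0 °C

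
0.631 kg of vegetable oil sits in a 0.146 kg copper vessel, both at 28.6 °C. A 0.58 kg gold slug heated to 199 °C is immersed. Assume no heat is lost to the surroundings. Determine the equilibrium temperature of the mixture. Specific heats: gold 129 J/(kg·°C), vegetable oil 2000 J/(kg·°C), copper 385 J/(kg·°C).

T_f ≈ 37.8 °C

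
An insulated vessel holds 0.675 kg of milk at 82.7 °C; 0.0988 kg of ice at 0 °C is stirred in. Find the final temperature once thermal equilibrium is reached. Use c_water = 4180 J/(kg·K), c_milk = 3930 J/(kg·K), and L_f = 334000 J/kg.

T_f ≈ 60.8 °C

Setting the total heat transfer to zero:
fusion: m_ice L_f = 0.0988·334000 = 32999
  warm the meltwater: 412.98 T
  milk: 2652.8(T − 82.7)
3065.7 T = 219382 − 32999 = 186383
T ≈ 60.80 °C. Since T > 0 °C, the all-ice-melts assumption holds.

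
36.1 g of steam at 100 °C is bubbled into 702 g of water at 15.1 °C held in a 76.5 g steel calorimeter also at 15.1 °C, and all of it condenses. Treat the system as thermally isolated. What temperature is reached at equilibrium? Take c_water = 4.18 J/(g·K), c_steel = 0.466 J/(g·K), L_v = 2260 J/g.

T_f ≈ 45.3 °C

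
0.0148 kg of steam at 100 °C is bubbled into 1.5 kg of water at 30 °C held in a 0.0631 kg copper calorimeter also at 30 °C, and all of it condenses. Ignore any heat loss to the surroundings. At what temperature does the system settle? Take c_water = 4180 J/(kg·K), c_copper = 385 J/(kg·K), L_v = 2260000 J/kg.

T_f ≈ 35.9 °C

Net heat exchanged in the isolated system is zero:
steam→water at 100 °C releases m L_v = 0.0148·2260000 = 33448
  condensate cools 100→T: 0.0148·4180·(T − 100) = 61.86(T − 100)
  water warms: 1.5·4180·(T − 30) = 6270(T − 30)
  cup: 24.29(T − 30)
6356.2 T = 33448 + 6186.4 + 188829 = 228463
T ≈ 35.94 °C, under the boiling point, so the assumption holds.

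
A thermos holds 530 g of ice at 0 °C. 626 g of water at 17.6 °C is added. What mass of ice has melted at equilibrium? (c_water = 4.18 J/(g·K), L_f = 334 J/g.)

m_melted ≈ 138 g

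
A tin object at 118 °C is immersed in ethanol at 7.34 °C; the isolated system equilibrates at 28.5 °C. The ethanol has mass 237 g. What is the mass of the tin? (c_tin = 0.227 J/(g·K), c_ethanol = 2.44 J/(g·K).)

Conservation of energy gives ΣQ = 0:
m·0.227·(28.5 − 118) + 237·2.44·(28.5 − 7.34) = 0
-20.32 m = -12236
m = -12236/-20.32 ≈ 602.3 g

m ≈ 602 g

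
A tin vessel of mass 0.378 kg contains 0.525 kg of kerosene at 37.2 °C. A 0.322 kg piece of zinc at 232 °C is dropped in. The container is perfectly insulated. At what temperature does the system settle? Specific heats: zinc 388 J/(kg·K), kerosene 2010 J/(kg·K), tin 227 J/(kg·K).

T_f ≈ 56.4 °C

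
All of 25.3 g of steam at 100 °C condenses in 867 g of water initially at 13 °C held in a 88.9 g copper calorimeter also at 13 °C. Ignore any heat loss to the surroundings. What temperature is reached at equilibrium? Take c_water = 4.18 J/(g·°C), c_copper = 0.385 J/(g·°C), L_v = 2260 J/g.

T_f ≈ 30.6 °C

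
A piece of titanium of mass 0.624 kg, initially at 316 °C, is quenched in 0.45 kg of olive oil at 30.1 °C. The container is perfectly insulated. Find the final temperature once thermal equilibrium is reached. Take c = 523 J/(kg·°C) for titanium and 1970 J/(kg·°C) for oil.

T_f ≈ 107.0 °C

Let T be the final temperature. ΣQ_i = 0:
0.624×523×(T − 316) + 0.45×1970×(T − 30.1) = 0
(326.35 + 886.5) T = 326.35×316 + 886.5×30.1
T ≈ 107.03 °C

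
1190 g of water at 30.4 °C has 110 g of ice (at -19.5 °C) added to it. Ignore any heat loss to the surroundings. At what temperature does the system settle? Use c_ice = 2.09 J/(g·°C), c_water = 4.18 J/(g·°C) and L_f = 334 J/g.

Energy balance with sensible and latent terms:
ice -19.5→0 °C: 110·2.09·19.5 = 4483
  melt ice: 110·334 = 36740
  warm the meltwater: 459.8 T
  water cools: 1190·4.18·(T − 30.4) = 4974.2(T − 30.4)
5434 T = 151216 − 41223 = 109993
T ≈ 20.24 °C. Since T > 0 °C, the all-ice-melts assumption holds.

T_f ≈ 20.2 °C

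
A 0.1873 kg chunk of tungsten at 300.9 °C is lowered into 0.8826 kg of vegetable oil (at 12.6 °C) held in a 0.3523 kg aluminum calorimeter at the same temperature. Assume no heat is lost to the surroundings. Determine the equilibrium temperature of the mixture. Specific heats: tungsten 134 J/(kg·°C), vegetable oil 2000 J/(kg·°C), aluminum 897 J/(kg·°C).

Setting the total heat transfer to zero:
0.1873*134*(T − 300.9) + 0.8826*2000*(T − 12.6) + 0.3523*897*(T − 12.6) = 0
25.1(T − 300.9) + 1765.2(T − 12.6) + 316.01(T − 12.6) = 0
(25.1 + 1765.2 + 316.01) T = 25.1*300.9 + 1765.2*12.6 + 316.01*12.6
T ≈ 16.04 °C

T_f ≈ 16.0 °C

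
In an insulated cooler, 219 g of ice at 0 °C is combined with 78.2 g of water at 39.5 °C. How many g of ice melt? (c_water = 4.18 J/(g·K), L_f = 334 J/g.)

Heat available from the water dropping to 0 °C: 78.2·4.18·39.5 = 12912 J.
Fully melting the ice requires m_ice L_f = 219·334 = 73146 J.
12912 J < 73146 J, so only part of the ice melts and the system sits at 0 °C.
m_melt = 12912 / L_f = 38.66 g.

m_melted ≈ 38.7 g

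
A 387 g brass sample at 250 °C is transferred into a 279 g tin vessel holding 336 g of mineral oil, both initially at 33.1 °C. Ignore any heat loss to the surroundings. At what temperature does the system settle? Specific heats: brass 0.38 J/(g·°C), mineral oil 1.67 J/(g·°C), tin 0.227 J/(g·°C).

T_f ≈ 74.4 °C

T_f is the heat-capacity-weighted average of the initial temperatures:
T_f = (147.06×250 + 561.12×33.1 + 63.33×33.1) / (147.06 + 561.12 + 63.33)
    = 57434 / 771.51 ≈ 74.44 °C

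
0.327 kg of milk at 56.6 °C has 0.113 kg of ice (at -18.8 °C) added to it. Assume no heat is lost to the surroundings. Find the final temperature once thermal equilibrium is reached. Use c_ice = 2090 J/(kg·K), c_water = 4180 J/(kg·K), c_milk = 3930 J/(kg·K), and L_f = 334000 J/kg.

T_f ≈ 17.4 °C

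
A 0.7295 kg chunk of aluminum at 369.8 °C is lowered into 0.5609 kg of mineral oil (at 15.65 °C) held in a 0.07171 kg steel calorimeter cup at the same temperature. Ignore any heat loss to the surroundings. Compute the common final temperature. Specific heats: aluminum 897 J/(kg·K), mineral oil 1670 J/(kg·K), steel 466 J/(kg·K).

T_f ≈ 158.3 °C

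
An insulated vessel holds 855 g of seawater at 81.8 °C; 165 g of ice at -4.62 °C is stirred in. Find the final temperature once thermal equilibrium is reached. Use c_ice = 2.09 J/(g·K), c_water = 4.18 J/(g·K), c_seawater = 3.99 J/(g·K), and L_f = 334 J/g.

T_f ≈ 54.2 °C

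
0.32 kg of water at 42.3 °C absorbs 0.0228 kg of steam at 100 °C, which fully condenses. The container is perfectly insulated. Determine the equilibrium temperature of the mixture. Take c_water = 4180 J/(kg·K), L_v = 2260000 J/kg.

Conservation of energy gives ΣQ = 0:
condense steam: −0.0228·2260000 = −51528; condensed water 100 °C→T: 95.3(T − 100); water warms: 0.32·4180·(T − 42.3) = 1337.6(T − 42.3)
1432.9 T = 51528 + 9530.4 + 56580 = 117639
T ≈ 82.10 °C (< 100 °C, so full condensation is consistent).

T_f ≈ 82.1 °C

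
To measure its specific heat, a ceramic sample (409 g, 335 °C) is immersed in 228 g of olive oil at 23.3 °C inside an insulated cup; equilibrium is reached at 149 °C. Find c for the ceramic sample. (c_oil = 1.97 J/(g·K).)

Let T be the final temperature. ΣQ_i = 0:
409×c×(149 − 335) + 228×1.97×(149 − 23.3) = 0
-76074 c = -56459
c = -56459/-76074 ≈ 0.7422 J/(g·K)

c ≈ 0.742 J/(g·K)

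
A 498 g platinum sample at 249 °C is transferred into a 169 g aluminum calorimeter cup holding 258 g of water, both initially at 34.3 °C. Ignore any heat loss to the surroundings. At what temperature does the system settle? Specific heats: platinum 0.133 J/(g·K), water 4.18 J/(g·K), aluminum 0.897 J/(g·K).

Conservation of energy gives ΣQ = 0:
498·0.133·(T − 249) + 258·4.18·(T − 34.3) + 169·0.897·(T − 34.3) = 0
66.23(T − 249) + 1078.4(T − 34.3) + 151.59(T − 34.3) = 0
(66.23 + 1078.4 + 151.59) T = 66.23·249 + 1078.4·34.3 + 151.59·34.3
T = 58682/1296.3 ≈ 45.27 °C

T_f ≈ 45.3 °C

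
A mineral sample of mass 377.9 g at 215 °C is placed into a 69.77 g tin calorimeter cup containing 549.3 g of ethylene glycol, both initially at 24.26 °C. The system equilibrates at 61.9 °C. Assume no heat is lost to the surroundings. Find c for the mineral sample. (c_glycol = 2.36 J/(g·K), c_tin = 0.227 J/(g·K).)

Let T be the final temperature. ΣQ_i = 0:
377.9×c×(61.9 − 215) + 549.3×2.36×(61.9 − 24.26) + 69.77×0.227×(61.9 − 24.26) = 0
-57856 c = -49391
c = -49391/-57856 ≈ 0.8537 J/(g·K)

c ≈ 0.854 J/(g·K)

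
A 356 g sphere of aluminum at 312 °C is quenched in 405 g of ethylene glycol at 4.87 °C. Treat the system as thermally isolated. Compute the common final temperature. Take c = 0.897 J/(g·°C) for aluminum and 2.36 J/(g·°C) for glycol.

T_f ≈ 81.8 °C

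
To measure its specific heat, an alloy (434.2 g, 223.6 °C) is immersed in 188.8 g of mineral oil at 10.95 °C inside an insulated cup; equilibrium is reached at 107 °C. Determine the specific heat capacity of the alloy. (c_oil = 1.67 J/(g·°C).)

c ≈ 0.598 J/(g·°C)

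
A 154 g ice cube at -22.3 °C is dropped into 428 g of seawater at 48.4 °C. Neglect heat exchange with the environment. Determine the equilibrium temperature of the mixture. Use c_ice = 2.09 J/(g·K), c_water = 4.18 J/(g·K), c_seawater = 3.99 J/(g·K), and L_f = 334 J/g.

T_f ≈ 10.2 °C

Sum of m c ΔT and latent-heat terms is zero:
warm ice to 0 °C: 154·2.09·(0 − (-22.3)) = 7177.5
  melt ice: 154·334 = 51436
  meltwater 0→T: 154·4.18·T = 643.72 T
  seawater: 1707.7(T − 48.4)
2351.4 T = 82654 − 58613 = 24040
T ≈ 10.22 °C — above 0 °C, consistent with complete melting.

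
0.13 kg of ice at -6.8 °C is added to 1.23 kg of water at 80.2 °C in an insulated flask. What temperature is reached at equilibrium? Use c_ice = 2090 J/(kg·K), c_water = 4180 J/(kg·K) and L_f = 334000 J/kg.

T_f ≈ 64.6 °C

Heat gained plus heat lost sum to zero:
ice -6.8→0 °C: 0.13×2090×6.8 = 1847.6; melt ice: 0.13×334000 = 43420; meltwater 0→T: 0.13×4180×T = 543.4 T; water cools: 1.23×4180×(T − 80.2) = 5141.4(T − 80.2)
5684.8 T = 412340 − 45268 = 367073
T ≈ 64.57 °C (positive, so assuming full melt was valid).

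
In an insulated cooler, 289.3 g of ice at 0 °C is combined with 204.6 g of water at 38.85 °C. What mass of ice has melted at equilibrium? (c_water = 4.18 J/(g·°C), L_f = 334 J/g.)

Heat available from the water dropping to 0 °C: 204.6·4.18·38.85 = 33226 J.
Fully melting the ice requires m_ice L_f = 289.3·334 = 96626 J.
33226 J < 96626 J, so only part of the ice melts and the system sits at 0 °C.
Mass melted = 33226/334 ≈ 99.48 g.

m_melted ≈ 99.5 g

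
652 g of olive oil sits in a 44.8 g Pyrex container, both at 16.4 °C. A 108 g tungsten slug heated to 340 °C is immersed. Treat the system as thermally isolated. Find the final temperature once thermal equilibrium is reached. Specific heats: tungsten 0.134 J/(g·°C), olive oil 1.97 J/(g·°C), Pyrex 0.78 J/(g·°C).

T_f ≈ 19.9 °C

Taking heat into each body as positive, Σ m c ΔT = 0:
108*0.134*(T − 340) + 652*1.97*(T − 16.4) + 44.8*0.78*(T − 16.4) = 0
(14.47 + 1284.4 + 34.94) T = 14.47*340 + 1284.4*16.4 + 34.94*16.4
T = 26558/1333.9 ≈ 19.91 °C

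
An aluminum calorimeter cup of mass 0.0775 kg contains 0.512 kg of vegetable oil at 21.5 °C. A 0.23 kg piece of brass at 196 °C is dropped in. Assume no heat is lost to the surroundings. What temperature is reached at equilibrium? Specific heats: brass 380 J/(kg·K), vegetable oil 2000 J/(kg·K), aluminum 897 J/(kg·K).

T_f ≈ 34.4 °C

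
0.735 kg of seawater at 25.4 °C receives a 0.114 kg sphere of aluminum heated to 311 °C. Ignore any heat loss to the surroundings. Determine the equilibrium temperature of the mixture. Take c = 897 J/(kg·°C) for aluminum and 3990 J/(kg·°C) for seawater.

T_f ≈ 35.0 °C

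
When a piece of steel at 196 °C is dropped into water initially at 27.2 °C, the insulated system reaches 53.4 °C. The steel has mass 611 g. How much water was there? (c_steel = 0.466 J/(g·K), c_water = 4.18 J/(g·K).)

m ≈ 371 g

|Q_steel| = |Q_water|:
611×0.466×(196 − 53.4) = m×4.18×(53.4 − 27.2)
109.52 m = 40602  ⇒  m ≈ 370.7 g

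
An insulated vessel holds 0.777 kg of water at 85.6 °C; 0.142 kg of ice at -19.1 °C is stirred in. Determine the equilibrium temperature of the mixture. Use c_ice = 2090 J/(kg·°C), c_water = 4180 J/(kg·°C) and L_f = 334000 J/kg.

Conservation of energy gives ΣQ = 0:
warm ice to 0 °C: 0.142×2090×(0 − (-19.1)) = 5668.5
  latent heat to melt: 0.142×334000 = 47428
  warm the meltwater: 593.56 T
  water cools: 0.777×4180×(T − 85.6) = 3247.9(T − 85.6)
3841.4 T = 278017 − 53096 = 224920
T ≈ 58.55 °C (positive, so assuming full melt was valid).

T_f ≈ 58.6 °C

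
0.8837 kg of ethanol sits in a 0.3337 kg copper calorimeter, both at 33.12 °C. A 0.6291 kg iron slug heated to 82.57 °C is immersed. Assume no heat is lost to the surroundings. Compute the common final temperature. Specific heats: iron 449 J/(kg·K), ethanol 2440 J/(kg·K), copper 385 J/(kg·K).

T_f ≈ 38.6 °C

Energy conservation, ΣQ = 0:
0.6291×449×(T − 82.57) + 0.8837×2440×(T − 33.12) + 0.3337×385×(T − 33.12) = 0
282.47(T − 82.57) + 2156.2(T − 33.12) + 128.47(T − 33.12) = 0
2567.2 T = 98993
T = 98993/2567.2 ≈ 38.56 °C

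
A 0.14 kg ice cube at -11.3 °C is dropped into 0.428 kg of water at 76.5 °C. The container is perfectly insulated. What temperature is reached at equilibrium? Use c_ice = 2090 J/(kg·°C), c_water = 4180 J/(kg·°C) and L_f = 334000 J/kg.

Heat gained plus heat lost sum to zero:
warm ice to 0 °C: 0.14·2090·(0 − (-11.3)) = 3306.4
  fusion: m_ice L_f = 0.14·334000 = 46760
  meltwater 0→T: 0.14·4180·T = 585.2 T
  water: 1789(T − 76.5)
2374.2 T = 136862 − 50066 = 86795
T ≈ 36.56 °C (positive, so assuming full melt was valid).

T_f ≈ 36.6 °C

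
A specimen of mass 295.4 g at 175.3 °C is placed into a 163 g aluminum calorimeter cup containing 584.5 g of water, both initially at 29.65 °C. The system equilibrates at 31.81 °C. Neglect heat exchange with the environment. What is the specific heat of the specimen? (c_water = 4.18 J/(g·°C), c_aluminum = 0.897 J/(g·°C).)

Taking heat into each body as positive, Σ m c ΔT = 0:
295.4·c·(31.81 − 175.3) + 584.5·4.18·(31.81 − 29.65) + 163·0.897·(31.81 − 29.65) = 0
-42387 c = -5593.1
c = -5593.1/-42387 ≈ 0.132 J/(g·°C)

c ≈ 0.132 J/(g·°C)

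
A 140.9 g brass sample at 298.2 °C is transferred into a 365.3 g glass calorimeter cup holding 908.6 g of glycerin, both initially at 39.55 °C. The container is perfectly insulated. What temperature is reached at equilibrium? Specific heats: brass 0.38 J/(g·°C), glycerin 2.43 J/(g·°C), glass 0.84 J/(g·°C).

T_f ≈ 44.9 °C

Net heat exchanged in the isolated system is zero:
140.9×0.38×(T − 298.2) + 908.6×2.43×(T − 39.55) + 365.3×0.84×(T − 39.55) = 0
53.54(T − 298.2) + 2207.9(T − 39.55) + 306.85(T − 39.55) = 0
2568.3 T = 115425
T = 115425 / 2568.3 = 44.9 °C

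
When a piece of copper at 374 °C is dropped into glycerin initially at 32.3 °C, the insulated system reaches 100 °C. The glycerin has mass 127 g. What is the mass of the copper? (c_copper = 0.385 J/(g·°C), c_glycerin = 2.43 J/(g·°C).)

m ≈ 198 g

Heat lost by the copper = heat gained by the glycerin:
m×0.385×(374 − 100) = 127×2.43×(100 − 32.3)
105.49 m = 20893  ⇒  m ≈ 198.1 g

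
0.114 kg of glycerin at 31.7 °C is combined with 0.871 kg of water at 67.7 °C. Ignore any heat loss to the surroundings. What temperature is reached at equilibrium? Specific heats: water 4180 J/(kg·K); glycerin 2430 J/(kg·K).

T_f ≈ 65.2 °C

Let T be the final temperature. ΣQ_i = 0:
0.871×4180×(T − 67.7) + 0.114×2430×(T − 31.7) = 0
3640.8(T − 67.7) + 277.02(T − 31.7) = 0
3917.8 T = 255262
T = 255262/3917.8 ≈ 65.15 °C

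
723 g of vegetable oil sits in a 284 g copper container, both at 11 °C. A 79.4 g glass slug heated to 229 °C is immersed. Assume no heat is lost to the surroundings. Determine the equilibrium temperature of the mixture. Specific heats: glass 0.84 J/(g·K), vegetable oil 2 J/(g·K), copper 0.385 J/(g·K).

Net heat exchanged in the isolated system is zero:
79.4·0.84·(T − 229) + 723·2·(T − 11) + 284·0.385·(T − 11) = 0
(66.7 + 1446 + 109.34) T = 66.7·229 + 1446·11 + 109.34·11
T = 32382/1622 ≈ 19.96 °C

T_f ≈ 20.0 °C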